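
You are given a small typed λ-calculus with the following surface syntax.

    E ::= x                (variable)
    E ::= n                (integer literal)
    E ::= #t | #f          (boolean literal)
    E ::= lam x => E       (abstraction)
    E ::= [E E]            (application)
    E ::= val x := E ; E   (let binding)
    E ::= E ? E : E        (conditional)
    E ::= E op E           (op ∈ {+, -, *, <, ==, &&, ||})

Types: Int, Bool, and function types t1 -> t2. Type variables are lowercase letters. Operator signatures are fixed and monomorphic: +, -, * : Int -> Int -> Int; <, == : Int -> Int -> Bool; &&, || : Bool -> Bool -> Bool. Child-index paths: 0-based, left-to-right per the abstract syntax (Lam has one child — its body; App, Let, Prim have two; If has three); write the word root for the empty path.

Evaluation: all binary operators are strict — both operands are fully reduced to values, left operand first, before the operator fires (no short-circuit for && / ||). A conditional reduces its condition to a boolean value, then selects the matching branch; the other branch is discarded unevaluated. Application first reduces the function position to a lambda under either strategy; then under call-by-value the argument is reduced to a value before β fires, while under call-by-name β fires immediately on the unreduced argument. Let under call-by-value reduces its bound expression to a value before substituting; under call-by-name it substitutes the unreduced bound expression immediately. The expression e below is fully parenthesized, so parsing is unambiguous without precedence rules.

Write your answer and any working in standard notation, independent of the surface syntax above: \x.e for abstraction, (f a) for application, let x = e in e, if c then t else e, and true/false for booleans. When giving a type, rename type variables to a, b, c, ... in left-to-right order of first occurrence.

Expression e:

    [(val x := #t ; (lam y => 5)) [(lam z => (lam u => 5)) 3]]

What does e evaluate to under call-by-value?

Trace:
step 0: ((let x = true in (\y.5)) ((\z.(\u.5)) 3))
step 1: [let@0] ((\y.5) ((\z.(\u.5)) 3))
step 2: [beta@1] ((\y.5) (\u.5))
step 3: [beta@root] 5

Answer: 5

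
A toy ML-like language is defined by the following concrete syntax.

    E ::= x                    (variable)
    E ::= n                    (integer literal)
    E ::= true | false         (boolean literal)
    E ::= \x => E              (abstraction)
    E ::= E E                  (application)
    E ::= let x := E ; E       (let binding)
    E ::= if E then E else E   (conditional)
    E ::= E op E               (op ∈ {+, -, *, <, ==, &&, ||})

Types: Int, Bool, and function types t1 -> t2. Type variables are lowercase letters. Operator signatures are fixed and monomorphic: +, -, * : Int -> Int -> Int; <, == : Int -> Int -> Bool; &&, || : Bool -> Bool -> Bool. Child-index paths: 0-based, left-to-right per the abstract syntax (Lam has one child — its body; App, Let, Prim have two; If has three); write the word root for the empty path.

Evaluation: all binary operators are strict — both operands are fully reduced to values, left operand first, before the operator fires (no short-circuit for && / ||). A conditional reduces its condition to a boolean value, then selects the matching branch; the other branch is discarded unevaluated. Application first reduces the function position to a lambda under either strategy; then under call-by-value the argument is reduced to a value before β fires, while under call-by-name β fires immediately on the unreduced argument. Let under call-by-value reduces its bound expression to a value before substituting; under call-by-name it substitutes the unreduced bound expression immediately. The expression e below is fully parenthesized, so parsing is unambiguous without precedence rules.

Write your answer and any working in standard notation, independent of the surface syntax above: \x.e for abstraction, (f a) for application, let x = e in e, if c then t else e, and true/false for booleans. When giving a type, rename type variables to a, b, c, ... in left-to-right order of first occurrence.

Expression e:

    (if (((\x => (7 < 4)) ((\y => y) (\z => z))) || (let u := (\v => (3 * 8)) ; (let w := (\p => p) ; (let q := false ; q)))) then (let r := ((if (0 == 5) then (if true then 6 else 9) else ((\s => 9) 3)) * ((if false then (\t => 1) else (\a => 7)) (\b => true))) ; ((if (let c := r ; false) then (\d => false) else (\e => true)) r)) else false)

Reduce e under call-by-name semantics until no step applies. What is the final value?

Trace:
step 0: (if (((\x.(7 < 4)) ((\y.y) (\z.z))) || (let u = (\v.(3 * 8)) in (let w = (\p.p) in (let q = false in q)))) then (let r = ((if (0 == 5) then (if true then 6 else 9) else ((\s.9) 3)) * ((if false then (\t.1) else (\a.7)) (\b.true))) in ((if (let c = r in false) then (\d.false) else (\e.true)) r)) else false)
step 1: [beta@0.0] (if ((7 < 4) || (let u = (\v.(3 * 8)) in (let w = (\p.p) in (let q = false in q)))) then (let r = ((if (0 == 5) then (if true then 6 else 9) else ((\s.9) 3)) * ((if false then (\t.1) else (\a.7)) (\b.true))) in ((if (let c = r in false) then (\d.false) else (\e.true)) r)) else false)
step 2: [delta@0.0] (if (false || (let u = (\v.(3 * 8)) in (let w = (\p.p) in (let q = false in q)))) then (let r = ((if (0 == 5) then (if true then 6 else 9) else ((\s.9) 3)) * ((if false then (\t.1) else (\a.7)) (\b.true))) in ((if (let c = r in false) then (\d.false) else (\e.true)) r)) else false)
step 3: [let@0.1] (if (false || (let w = (\p.p) in (let q = false in q))) then (let r = ((if (0 == 5) then (if true then 6 else 9) else ((\s.9) 3)) * ((if false then (\t.1) else (\a.7)) (\b.true))) in ((if (let c = r in false) then (\d.false) else (\e.true)) r)) else false)
step 4: [let@0.1] (if (false || (let q = false in q)) then (let r = ((if (0 == 5) then (if true then 6 else 9) else ((\s.9) 3)) * ((if false then (\t.1) else (\a.7)) (\b.true))) in ((if (let c = r in false) then (\d.false) else (\e.true)) r)) else false)
step 5: [let@0.1] (if (false || false) then (let r = ((if (0 == 5) then (if true then 6 else 9) else ((\s.9) 3)) * ((if false then (\t.1) else (\a.7)) (\b.true))) in ((if (let c = r in false) then (\d.false) else (\e.true)) r)) else false)
step 6: [delta@0] (if false then (let r = ((if (0 == 5) then (if true then 6 else 9) else ((\s.9) 3)) * ((if false then (\t.1) else (\a.7)) (\b.true))) in ((if (let c = r in false) then (\d.false) else (\e.true)) r)) else false)
step 7: [if@root] false

Answer: false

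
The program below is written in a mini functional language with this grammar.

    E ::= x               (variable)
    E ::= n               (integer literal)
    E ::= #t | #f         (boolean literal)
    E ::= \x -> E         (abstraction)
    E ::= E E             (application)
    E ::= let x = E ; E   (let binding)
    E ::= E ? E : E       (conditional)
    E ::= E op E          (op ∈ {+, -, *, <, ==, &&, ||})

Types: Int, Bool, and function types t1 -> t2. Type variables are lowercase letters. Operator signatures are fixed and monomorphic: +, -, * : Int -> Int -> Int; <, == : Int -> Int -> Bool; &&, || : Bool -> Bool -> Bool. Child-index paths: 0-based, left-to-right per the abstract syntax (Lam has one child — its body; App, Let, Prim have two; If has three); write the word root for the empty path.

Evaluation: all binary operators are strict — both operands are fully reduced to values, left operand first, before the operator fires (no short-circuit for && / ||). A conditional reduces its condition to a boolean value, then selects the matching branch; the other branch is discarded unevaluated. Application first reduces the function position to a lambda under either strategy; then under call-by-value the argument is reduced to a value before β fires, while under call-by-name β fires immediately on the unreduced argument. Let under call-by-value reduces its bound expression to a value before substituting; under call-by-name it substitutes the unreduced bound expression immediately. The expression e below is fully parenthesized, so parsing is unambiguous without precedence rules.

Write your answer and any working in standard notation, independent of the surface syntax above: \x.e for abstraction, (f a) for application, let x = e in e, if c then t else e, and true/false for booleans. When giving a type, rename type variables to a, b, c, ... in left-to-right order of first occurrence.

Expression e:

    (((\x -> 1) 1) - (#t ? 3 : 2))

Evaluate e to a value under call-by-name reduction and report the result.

Derivation:
step 0: (((\x.1) 1) - (if true then 3 else 2))
step 1: [beta@0] (1 - (if true then 3 else 2))
step 2: [if@1] (1 - 3)
step 3: [delta@root] -2

Answer: -2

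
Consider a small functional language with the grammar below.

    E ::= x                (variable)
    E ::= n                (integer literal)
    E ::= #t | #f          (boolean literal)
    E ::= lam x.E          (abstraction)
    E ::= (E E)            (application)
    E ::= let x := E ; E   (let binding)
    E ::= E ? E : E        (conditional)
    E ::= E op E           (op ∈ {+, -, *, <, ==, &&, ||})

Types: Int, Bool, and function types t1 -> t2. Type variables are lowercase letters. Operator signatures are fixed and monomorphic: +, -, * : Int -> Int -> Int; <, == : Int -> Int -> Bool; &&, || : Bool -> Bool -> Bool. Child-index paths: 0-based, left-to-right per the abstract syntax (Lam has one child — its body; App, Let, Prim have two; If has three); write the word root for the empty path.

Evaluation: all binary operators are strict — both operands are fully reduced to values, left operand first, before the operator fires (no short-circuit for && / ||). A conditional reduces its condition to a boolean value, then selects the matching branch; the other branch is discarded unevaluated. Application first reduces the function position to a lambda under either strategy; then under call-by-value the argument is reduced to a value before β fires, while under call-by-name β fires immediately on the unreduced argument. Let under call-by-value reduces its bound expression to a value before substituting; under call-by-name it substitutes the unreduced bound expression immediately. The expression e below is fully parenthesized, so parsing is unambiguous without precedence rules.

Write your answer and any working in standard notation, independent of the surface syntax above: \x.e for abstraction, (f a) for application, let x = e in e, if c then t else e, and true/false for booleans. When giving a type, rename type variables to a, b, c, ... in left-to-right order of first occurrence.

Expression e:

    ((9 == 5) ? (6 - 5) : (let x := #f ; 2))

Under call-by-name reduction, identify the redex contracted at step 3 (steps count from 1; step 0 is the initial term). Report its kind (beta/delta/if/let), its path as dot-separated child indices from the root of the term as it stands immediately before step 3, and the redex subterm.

Answer: let at root : (let x = false in 2)

Working:
step 0: (if (9 == 5) then (6 - 5) else (let x = false in 2))
step 1: [delta@0] (if false then (6 - 5) else (let x = false in 2))
step 2: [if@root] (let x = false in 2)
step 3: [let@root] 2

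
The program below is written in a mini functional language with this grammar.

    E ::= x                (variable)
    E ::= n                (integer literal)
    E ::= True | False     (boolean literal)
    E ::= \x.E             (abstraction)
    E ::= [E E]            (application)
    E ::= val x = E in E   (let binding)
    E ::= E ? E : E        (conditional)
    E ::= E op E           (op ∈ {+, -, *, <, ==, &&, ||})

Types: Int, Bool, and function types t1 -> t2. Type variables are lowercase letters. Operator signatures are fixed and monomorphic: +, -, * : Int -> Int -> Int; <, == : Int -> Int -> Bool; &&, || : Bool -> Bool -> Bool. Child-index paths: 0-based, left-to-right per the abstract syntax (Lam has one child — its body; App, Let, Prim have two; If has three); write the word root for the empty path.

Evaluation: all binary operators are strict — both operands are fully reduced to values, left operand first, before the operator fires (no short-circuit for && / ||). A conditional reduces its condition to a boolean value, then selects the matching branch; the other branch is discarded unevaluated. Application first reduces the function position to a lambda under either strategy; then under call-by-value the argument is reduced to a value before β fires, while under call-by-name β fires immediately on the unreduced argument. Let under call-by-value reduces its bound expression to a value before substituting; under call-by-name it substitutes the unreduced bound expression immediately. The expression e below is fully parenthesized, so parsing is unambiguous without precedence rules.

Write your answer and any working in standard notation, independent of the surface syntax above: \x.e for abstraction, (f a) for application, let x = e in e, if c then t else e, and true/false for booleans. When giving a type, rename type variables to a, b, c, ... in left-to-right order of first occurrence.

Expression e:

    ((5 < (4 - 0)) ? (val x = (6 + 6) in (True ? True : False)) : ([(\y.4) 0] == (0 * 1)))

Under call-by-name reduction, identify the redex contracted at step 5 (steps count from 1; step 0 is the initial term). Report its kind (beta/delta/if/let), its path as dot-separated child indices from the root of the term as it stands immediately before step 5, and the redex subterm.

Derivation:
step 0: (if (5 < (4 - 0)) then (let x = (6 + 6) in (if true then true else false)) else (((\y.4) 0) == (0 * 1)))
step 1: [delta@0.1] (if (5 < 4) then (let x = (6 + 6) in (if true then true else false)) else (((\y.4) 0) == (0 * 1)))
step 2: [delta@0] (if false then (let x = (6 + 6) in (if true then true else false)) else (((\y.4) 0) == (0 * 1)))
step 3: [if@root] (((\y.4) 0) == (0 * 1))
step 4: [beta@0] (4 == (0 * 1))
step 5: [delta@1] (4 == 0)

Answer: delta at 1 : (0 * 1)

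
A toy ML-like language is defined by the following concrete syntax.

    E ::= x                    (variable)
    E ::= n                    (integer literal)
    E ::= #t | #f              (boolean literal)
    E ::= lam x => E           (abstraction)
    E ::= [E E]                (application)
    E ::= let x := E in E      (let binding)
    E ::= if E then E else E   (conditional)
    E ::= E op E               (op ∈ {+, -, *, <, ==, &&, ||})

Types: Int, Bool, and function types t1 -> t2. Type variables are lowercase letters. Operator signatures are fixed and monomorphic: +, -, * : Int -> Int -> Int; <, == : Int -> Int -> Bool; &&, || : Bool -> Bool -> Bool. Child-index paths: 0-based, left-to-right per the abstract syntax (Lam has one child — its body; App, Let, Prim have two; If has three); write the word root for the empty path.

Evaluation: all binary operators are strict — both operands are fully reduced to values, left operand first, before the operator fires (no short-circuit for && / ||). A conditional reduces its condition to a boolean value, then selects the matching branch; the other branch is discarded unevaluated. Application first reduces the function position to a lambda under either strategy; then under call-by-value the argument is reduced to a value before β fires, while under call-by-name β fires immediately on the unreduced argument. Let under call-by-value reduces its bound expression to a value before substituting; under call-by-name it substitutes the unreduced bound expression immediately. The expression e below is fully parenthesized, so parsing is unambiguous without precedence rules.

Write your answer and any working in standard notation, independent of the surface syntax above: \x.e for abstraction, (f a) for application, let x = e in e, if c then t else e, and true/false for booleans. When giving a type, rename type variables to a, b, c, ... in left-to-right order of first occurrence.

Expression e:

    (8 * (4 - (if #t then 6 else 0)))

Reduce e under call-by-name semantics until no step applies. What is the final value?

Answer: -16

Trace:
step 0: (8 * (4 - (if true then 6 else 0)))
step 1: [if@1.1] (8 * (4 - 6))
step 2: [delta@1] (8 * -2)
step 3: [delta@root] -16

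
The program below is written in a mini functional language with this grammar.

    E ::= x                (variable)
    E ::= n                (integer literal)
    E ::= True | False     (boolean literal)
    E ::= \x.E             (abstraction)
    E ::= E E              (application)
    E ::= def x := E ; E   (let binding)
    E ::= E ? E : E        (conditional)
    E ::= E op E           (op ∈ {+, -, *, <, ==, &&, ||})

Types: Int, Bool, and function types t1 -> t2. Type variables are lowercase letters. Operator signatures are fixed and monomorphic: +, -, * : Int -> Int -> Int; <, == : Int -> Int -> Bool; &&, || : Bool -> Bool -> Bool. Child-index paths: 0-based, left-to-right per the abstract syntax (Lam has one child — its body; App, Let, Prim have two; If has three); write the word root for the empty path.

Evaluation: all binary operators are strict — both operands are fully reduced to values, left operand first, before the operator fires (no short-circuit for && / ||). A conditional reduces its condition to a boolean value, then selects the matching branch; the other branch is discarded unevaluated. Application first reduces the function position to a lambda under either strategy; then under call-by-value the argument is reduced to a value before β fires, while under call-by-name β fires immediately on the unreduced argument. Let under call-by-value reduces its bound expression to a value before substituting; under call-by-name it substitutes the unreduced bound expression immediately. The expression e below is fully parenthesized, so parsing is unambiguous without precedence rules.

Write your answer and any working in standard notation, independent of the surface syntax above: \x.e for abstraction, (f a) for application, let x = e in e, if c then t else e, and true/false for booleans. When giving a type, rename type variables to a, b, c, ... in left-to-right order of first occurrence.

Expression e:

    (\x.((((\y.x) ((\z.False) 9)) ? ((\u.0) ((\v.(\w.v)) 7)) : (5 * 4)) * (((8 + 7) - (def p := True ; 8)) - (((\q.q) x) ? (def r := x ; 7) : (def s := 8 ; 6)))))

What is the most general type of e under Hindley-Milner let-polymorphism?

Trace:
x : a
\y._ : b -> a
\z._ : c -> Bool
  unify c -> Bool ~ Int -> d
  unify c ~ Int
  unify Bool ~ d
_ _ : Bool
  unify b -> a ~ Bool -> e
  unify b ~ Bool
  unify a ~ e
_ _ : e
  unify e ~ Bool
\u._ : f -> Int
v : g
\w._ : h -> g
\v._ : g -> h -> g
  unify g -> h -> g ~ Int -> i
  unify g ~ Int
  unify h -> Int ~ i
_ _ : h -> Int
  unify f -> Int ~ (h -> Int) -> j
  unify f ~ h -> Int
  unify Int ~ j
_ _ : Int
  unify Int ~ Int
  unify Int ~ Int
  unify Int ~ Int
  unify Int ~ Int
  unify Int ~ Int
  unify Int ~ Int
  unify Int ~ Int
let p : Bool
  unify Int ~ Int
  unify Int ~ Int
q : k
\q._ : k -> k
x : Bool
  unify k -> k ~ Bool -> l
  unify k ~ Bool
  unify Bool ~ l
_ _ : Bool
  unify Bool ~ Bool
x : Bool
let r : Bool
let s : Int
  unify Int ~ Int
  unify Int ~ Int
  unify Int ~ Int
\x._ : Bool -> Int

Answer: Bool -> Int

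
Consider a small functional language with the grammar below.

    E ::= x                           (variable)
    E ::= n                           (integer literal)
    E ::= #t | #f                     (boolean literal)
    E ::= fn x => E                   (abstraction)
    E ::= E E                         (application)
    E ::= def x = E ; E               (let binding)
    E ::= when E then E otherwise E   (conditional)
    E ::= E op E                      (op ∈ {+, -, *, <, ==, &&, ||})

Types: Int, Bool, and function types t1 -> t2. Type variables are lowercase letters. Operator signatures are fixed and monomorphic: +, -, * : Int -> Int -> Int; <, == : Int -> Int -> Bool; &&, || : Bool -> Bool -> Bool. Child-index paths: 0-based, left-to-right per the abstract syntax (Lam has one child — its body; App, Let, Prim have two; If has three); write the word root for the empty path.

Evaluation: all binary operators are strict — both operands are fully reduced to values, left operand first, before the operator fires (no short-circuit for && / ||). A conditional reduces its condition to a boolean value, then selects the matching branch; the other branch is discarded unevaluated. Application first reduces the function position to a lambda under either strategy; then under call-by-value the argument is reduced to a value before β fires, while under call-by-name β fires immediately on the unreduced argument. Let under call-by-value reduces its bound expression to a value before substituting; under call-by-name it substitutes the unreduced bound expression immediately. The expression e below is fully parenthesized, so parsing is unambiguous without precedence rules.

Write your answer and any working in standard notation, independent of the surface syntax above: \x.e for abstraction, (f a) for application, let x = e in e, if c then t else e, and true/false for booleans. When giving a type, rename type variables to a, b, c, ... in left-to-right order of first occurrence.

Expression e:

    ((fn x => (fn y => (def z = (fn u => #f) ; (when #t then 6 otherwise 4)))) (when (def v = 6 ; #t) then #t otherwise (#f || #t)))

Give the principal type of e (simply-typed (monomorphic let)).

Answer: a -> Int

Trace:
\u._ : c -> Bool
let z : c -> Bool
  unify Bool ~ Bool
  unify Int ~ Int
\y._ : b -> Int
\x._ : a -> b -> Int
let v : Int
  unify Bool ~ Bool
  unify Bool ~ Bool
  unify Bool ~ Bool
  unify Bool ~ Bool
  unify a -> b -> Int ~ Bool -> d
  unify a ~ Bool
  unify b -> Int ~ d
_ _ : b -> Int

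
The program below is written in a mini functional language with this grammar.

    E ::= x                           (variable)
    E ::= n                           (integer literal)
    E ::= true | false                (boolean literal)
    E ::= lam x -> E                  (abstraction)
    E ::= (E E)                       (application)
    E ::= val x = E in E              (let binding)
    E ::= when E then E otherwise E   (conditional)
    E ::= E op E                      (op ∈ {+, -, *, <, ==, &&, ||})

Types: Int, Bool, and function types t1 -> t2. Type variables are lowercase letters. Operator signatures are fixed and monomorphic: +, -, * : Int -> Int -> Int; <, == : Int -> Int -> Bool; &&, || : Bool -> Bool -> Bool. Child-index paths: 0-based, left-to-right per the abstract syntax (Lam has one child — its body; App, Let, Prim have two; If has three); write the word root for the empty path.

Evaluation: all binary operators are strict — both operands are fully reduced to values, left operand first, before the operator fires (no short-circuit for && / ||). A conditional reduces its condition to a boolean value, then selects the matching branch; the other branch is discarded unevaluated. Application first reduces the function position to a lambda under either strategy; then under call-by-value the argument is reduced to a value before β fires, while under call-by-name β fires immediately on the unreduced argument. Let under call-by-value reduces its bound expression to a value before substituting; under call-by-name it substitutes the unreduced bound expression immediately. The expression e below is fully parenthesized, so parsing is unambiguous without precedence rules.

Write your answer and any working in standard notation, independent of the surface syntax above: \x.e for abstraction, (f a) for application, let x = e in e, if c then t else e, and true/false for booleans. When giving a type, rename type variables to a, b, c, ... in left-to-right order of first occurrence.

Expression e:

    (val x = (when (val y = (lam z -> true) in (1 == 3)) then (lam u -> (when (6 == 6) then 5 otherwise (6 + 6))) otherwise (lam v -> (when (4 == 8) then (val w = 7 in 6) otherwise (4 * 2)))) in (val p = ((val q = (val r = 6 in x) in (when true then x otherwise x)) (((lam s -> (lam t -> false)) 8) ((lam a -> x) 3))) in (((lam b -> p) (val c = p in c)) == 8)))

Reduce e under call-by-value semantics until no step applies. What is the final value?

Working:
step 0: (let x = (if (let y = (\z.true) in (1 == 3)) then (\u.(if (6 == 6) then 5 else (6 + 6))) else (\v.(if (4 == 8) then (let w = 7 in 6) else (4 * 2)))) in (let p = ((let q = (let r = 6 in x) in (if true then x else x)) (((\s.(\t.false)) 8) ((\a.x) 3))) in (((\b.p) (let c = p in c)) == 8)))
step 1: [let@0.0] (let x = (if (1 == 3) then (\u.(if (6 == 6) then 5 else (6 + 6))) else (\v.(if (4 == 8) then (let w = 7 in 6) else (4 * 2)))) in (let p = ((let q = (let r = 6 in x) in (if true then x else x)) (((\s.(\t.false)) 8) ((\a.x) 3))) in (((\b.p) (let c = p in c)) == 8)))
step 2: [delta@0.0] (let x = (if false then (\u.(if (6 == 6) then 5 else (6 + 6))) else (\v.(if (4 == 8) then (let w = 7 in 6) else (4 * 2)))) in (let p = ((let q = (let r = 6 in x) in (if true then x else x)) (((\s.(\t.false)) 8) ((\a.x) 3))) in (((\b.p) (let c = p in c)) == 8)))
step 3: [if@0] (let x = (\v.(if (4 == 8) then (let w = 7 in 6) else (4 * 2))) in (let p = ((let q = (let r = 6 in x) in (if true then x else x)) (((\s.(\t.false)) 8) ((\a.x) 3))) in (((\b.p) (let c = p in c)) == 8)))
step 4: [let@root] (let p = ((let q = (let r = 6 in (\v.(if (4 == 8) then (let w = 7 in 6) else (4 * 2)))) in (if true then (\v.(if (4 == 8) then (let w = 7 in 6) else (4 * 2))) else (\v.(if (4 == 8) then (let w = 7 in 6) else (4 * 2))))) (((\s.(\t.false)) 8) ((\a.(\v.(if (4 == 8) then (let w = 7 in 6) else (4 * 2)))) 3))) in (((\b.p) (let c = p in c)) == 8))
step 5: [let@0.0.0] (let p = ((let q = (\v.(if (4 == 8) then (let w = 7 in 6) else (4 * 2))) in (if true then (\v.(if (4 == 8) then (let w = 7 in 6) else (4 * 2))) else (\v.(if (4 == 8) then (let w = 7 in 6) else (4 * 2))))) (((\s.(\t.false)) 8) ((\a.(\v.(if (4 == 8) then (let w = 7 in 6) else (4 * 2)))) 3))) in (((\b.p) (let c = p in c)) == 8))
step 6: [let@0.0] (let p = ((if true then (\v.(if (4 == 8) then (let w = 7 in 6) else (4 * 2))) else (\v.(if (4 == 8) then (let w = 7 in 6) else (4 * 2)))) (((\s.(\t.false)) 8) ((\a.(\v.(if (4 == 8) then (let w = 7 in 6) else (4 * 2)))) 3))) in (((\b.p) (let c = p in c)) == 8))
step 7: [if@0.0] (let p = ((\v.(if (4 == 8) then (let w = 7 in 6) else (4 * 2))) (((\s.(\t.false)) 8) ((\a.(\v.(if (4 == 8) then (let w = 7 in 6) else (4 * 2)))) 3))) in (((\b.p) (let c = p in c)) == 8))
step 8: [beta@0.1.0] (let p = ((\v.(if (4 == 8) then (let w = 7 in 6) else (4 * 2))) ((\t.false) ((\a.(\v.(if (4 == 8) then (let w = 7 in 6) else (4 * 2)))) 3))) in (((\b.p) (let c = p in c)) == 8))
step 9: [beta@0.1.1] (let p = ((\v.(if (4 == 8) then (let w = 7 in 6) else (4 * 2))) ((\t.false) (\v.(if (4 == 8) then (let w = 7 in 6) else (4 * 2))))) in (((\b.p) (let c = p in c)) == 8))
step 10: [beta@0.1] (let p = ((\v.(if (4 == 8) then (let w = 7 in 6) else (4 * 2))) false) in (((\b.p) (let c = p in c)) == 8))
step 11: [beta@0] (let p = (if (4 == 8) then (let w = 7 in 6) else (4 * 2)) in (((\b.p) (let c = p in c)) == 8))
step 12: [delta@0.0] (let p = (if false then (let w = 7 in 6) else (4 * 2)) in (((\b.p) (let c = p in c)) == 8))
step 13: [if@0] (let p = (4 * 2) in (((\b.p) (let c = p in c)) == 8))
step 14: [delta@0] (let p = 8 in (((\b.p) (let c = p in c)) == 8))
step 15: [let@root] (((\b.8) (let c = 8 in c)) == 8)
step 16: [let@0.1] (((\b.8) 8) == 8)
step 17: [beta@0] (8 == 8)
step 18: [delta@root] true

Answer: true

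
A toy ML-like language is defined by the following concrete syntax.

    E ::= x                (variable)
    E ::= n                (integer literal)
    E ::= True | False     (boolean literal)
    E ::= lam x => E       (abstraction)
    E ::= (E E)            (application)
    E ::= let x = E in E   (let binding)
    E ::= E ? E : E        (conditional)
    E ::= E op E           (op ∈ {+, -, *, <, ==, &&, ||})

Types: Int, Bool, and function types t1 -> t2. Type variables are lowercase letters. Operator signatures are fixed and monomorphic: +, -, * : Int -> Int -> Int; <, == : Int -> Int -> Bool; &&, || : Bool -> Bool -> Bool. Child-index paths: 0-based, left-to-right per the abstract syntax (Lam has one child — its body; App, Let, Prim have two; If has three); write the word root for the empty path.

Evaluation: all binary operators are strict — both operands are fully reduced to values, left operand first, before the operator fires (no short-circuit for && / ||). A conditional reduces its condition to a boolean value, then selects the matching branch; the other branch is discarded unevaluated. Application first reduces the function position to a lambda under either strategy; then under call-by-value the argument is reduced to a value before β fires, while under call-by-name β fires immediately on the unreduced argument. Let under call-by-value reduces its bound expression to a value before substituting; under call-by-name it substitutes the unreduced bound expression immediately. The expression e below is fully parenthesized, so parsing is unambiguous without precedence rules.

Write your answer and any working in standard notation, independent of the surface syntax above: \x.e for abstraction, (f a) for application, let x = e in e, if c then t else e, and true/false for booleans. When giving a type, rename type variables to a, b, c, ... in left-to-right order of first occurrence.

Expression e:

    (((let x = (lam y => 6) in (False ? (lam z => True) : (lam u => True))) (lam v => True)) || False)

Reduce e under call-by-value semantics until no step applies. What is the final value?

Working:
step 0: (((let x = (\y.6) in (if false then (\z.true) else (\u.true))) (\v.true)) || false)
step 1: [let@0.0] (((if false then (\z.true) else (\u.true)) (\v.true)) || false)
step 2: [if@0.0] (((\u.true) (\v.true)) || false)
step 3: [beta@0] (true || false)
step 4: [delta@root] true

Answer: true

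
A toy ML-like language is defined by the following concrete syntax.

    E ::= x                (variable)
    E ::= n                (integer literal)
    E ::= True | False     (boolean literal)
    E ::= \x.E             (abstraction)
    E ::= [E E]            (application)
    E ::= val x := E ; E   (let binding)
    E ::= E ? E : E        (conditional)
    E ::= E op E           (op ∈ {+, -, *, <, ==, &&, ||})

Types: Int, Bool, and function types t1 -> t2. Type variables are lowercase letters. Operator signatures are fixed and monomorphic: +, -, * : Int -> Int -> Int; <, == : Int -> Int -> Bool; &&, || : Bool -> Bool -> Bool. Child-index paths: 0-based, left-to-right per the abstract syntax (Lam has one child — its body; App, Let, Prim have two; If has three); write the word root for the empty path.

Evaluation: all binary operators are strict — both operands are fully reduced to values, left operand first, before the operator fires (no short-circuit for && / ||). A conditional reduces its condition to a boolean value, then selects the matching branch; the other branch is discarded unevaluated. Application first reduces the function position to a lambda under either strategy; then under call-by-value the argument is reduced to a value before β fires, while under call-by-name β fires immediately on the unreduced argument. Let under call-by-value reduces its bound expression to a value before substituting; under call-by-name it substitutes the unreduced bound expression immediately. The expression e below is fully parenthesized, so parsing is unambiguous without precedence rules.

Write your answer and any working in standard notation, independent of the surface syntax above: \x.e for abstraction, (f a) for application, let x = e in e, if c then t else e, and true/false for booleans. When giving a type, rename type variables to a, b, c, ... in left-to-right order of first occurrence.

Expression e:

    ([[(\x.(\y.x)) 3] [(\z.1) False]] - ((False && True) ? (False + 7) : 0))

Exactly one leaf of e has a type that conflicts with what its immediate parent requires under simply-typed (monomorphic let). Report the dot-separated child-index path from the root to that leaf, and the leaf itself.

Answer: 1.1.0 : false

Trace:
x : a
\y._ : b -> a
\x._ : a -> b -> a
  unify a -> b -> a ~ Int -> c
  unify a ~ Int
  unify b -> Int ~ c
_ _ : b -> Int
\z._ : d -> Int
  unify d -> Int ~ Bool -> e
  unify d ~ Bool
  unify Int ~ e
_ _ : Int
  unify b -> Int ~ Int -> f
  unify b ~ Int
  unify Int ~ f
_ _ : Int
  unify Int ~ Int
  unify Bool ~ Bool
  unify Bool ~ Bool
  unify Bool ~ Bool
  unify Bool ~ Int
  FAIL: mismatch Bool ~ Int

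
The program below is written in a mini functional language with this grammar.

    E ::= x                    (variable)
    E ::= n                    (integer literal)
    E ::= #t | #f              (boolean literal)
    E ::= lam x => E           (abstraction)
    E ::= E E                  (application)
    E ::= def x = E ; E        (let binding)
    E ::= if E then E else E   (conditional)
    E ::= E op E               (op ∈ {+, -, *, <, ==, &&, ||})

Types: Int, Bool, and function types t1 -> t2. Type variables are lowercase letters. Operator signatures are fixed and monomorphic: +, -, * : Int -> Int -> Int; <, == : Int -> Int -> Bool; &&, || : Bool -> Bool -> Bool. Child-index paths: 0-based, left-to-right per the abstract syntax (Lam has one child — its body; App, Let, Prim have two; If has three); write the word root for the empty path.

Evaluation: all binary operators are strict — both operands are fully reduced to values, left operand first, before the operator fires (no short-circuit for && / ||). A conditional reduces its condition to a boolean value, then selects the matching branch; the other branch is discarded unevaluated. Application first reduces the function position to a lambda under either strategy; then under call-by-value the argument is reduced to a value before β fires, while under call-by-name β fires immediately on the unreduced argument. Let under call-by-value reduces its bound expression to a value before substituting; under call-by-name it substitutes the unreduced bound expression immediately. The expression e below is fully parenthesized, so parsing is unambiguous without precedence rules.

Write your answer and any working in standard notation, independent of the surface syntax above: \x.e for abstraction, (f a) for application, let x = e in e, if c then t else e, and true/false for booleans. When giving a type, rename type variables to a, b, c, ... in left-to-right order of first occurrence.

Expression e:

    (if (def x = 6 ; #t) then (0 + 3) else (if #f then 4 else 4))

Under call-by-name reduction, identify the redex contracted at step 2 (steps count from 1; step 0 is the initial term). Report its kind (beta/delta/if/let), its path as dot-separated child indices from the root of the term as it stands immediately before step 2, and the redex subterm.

Working:
step 0: (if (let x = 6 in true) then (0 + 3) else (if false then 4 else 4))
step 1: [let@0] (if true then (0 + 3) else (if false then 4 else 4))
step 2: [if@root] (0 + 3)

Answer: if at root : (if true then (0 + 3) else (if false then 4 else 4))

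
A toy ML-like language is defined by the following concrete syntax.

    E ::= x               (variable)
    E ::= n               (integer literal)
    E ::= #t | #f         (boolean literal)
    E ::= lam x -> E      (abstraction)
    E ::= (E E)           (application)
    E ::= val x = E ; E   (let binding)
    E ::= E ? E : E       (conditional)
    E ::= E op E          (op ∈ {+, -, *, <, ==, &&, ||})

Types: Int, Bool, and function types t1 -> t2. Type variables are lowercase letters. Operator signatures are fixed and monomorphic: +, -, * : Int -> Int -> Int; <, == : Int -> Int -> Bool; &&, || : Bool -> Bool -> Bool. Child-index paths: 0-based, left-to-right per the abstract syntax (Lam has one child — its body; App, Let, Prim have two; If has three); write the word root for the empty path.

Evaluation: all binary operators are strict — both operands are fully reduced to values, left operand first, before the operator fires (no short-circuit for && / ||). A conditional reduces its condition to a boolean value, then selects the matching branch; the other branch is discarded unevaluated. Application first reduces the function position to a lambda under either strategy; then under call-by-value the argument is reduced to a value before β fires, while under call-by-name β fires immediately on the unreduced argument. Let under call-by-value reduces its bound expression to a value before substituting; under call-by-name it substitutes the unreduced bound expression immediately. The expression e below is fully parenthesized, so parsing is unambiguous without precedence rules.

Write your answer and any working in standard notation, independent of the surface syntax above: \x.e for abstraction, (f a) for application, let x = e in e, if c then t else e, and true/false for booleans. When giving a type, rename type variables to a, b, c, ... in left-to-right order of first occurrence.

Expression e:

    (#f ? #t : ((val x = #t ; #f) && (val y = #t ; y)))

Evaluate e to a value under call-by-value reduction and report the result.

Working:
step 0: (if false then true else ((let x = true in false) && (let y = true in y)))
step 1: [if@root] ((let x = true in false) && (let y = true in y))
step 2: [let@0] (false && (let y = true in y))
step 3: [let@1] (false && true)
step 4: [delta@root] false

Answer: false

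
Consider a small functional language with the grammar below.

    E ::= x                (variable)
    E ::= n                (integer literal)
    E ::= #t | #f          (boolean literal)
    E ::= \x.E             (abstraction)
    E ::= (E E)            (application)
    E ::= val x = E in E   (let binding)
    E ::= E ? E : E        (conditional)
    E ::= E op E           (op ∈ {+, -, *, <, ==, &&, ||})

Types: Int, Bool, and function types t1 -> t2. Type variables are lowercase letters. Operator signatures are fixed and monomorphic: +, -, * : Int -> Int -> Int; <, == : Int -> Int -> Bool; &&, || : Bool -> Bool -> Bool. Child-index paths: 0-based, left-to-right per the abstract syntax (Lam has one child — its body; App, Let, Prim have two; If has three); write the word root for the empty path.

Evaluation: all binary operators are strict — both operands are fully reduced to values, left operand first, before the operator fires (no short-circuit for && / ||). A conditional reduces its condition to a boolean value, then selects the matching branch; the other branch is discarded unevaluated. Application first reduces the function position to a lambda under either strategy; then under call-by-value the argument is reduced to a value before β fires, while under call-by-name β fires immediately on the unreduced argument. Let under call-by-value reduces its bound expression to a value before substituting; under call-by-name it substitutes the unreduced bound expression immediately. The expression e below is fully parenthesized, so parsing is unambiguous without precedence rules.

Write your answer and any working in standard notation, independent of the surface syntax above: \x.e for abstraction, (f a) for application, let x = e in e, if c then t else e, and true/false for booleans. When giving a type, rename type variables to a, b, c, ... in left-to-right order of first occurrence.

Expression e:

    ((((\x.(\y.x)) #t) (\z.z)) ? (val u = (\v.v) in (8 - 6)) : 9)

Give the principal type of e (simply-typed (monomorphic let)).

Working:
x : a
\y._ : b -> a
\x._ : a -> b -> a
  unify a -> b -> a ~ Bool -> c
  unify a ~ Bool
  unify b -> Bool ~ c
_ _ : b -> Bool
z : d
\z._ : d -> d
  unify b -> Bool ~ (d -> d) -> e
  unify b ~ d -> d
  unify Bool ~ e
_ _ : Bool
  unify Bool ~ Bool
v : f
\v._ : f -> f
let u : f -> f
  unify Int ~ Int
  unify Int ~ Int
  unify Int ~ Int

Answer: Int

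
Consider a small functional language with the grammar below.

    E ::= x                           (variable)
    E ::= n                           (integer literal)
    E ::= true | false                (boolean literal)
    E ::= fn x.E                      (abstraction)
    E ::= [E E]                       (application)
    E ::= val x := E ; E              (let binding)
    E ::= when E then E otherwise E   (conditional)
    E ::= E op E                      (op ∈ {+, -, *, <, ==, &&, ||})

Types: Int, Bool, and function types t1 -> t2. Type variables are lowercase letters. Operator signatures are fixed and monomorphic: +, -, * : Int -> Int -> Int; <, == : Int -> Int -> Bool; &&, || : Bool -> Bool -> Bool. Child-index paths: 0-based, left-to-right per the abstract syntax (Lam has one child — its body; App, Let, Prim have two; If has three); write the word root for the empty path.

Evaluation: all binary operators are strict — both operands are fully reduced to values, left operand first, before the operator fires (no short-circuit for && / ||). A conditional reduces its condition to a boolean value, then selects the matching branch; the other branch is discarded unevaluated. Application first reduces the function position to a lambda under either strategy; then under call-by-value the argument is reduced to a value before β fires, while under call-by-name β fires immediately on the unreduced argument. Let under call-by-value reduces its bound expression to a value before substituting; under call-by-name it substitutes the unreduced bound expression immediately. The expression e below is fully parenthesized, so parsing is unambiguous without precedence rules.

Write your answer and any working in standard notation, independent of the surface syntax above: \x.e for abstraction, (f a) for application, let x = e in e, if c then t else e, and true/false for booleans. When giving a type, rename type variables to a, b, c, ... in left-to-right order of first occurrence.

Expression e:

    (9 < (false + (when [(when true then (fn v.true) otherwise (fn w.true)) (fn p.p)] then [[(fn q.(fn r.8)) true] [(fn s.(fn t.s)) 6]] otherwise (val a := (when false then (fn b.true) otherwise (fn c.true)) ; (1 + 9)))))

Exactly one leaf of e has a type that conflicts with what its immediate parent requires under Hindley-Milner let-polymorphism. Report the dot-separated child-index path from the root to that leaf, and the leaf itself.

Answer: 1.0 : false

Trace:
  unify Int ~ Int
  unify Bool ~ Int
  FAIL: mismatch Bool ~ Int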